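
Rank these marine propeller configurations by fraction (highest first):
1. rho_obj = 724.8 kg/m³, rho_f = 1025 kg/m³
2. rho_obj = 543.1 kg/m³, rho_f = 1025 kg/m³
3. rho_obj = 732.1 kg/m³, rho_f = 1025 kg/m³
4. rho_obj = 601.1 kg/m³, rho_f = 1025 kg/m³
Case 1: fraction = 0.7071
Case 2: fraction = 0.5299
Case 3: fraction = 0.7142
Case 4: fraction = 0.5864
Ranking (highest first): 3, 1, 4, 2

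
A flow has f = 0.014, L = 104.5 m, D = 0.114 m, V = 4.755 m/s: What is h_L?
Formula: h_L = f \frac{L}{D} \frac{V^2}{2g}
h_L = 0.014·(104.5/0.114)·4.755²/(2·9.81) = 14.79 m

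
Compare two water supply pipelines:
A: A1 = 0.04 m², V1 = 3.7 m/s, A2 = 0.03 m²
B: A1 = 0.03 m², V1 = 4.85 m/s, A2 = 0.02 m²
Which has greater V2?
V2(A) = 4.933 m/s, V2(B) = 7.275 m/s. Answer: B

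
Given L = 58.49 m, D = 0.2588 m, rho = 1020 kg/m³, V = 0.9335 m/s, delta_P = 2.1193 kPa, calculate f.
Formula: \Delta P = f \frac{L}{D} \frac{\rho V^2}{2}
Substituting knowns: 2.1193 = f·(58.49/0.2588)·0.5·1020·0.9335²/1000
Solving for f: f = (2.1193·1000)/((58.49/0.2588)·0.5·1020·0.9335²) = 0.0211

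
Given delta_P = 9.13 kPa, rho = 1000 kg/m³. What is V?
Formula: V = \sqrt{\frac{2 \Delta P}{\rho}}
V = √(2·(9.13·1000)/1000) = 4.273 m/s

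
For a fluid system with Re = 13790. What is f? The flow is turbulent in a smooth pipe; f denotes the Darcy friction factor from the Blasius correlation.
Formula: f = \frac{0.316}{Re^{0.25}}
f = 0.316/13790^0.25 = 0.02916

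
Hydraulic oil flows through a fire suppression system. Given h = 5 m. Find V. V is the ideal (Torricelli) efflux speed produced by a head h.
Formula: V = \sqrt{2 g h}
V = √(2·9.81·5) = 9.905 m/s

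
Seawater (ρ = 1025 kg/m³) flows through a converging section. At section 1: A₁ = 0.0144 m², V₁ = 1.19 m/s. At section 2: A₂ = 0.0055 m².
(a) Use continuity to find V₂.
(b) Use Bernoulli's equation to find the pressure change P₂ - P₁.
(a) Continuity: A₁V₁=A₂V₂ -> V₂=A₁V₁/A₂=0.0144*1.19/0.0055=3.12 m/s
(b) Bernoulli: P₂-P₁=0.5*rho*(V₁^2-V₂^2)/1000=0.5*1025*(1.19^2-3.12^2)/1000=-4.263 kPa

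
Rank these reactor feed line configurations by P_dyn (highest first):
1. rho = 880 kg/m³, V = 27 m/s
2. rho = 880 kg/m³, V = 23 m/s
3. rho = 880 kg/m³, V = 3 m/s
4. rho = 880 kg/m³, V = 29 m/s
Case 1: P_dyn = 320.8 kPa
Case 2: P_dyn = 232.8 kPa
Case 3: P_dyn = 3.96 kPa
Case 4: P_dyn = 370 kPa
Ranking (highest first): 4, 1, 2, 3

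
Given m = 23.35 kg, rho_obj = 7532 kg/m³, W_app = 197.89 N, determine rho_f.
Formula: W_{app} = mg\left(1 - \frac{\rho_f}{\rho_{obj}}\right)
Substituting knowns: 197.89 = 23.35·9.81·(1 − rho_f/7532)
Solving for rho_f: rho_f = 7532·(1 − 197.89/(23.35·9.81)) = 1025 kg/m³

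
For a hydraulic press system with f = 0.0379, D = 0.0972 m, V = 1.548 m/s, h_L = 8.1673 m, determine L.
Formula: h_L = f \frac{L}{D} \frac{V^2}{2g}
Substituting knowns: 8.1673 = 0.0379·(L/0.0972)·1.548²/(2·9.81)
Solving for L: L = 8.1673·2·9.81·0.0972/(0.0379·1.548²) = 171.5 m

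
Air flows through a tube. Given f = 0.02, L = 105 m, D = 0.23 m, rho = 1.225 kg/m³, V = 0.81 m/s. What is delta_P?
Formula: \Delta P = f \frac{L}{D} \frac{\rho V^2}{2}
delta_P = 0.02·(105/0.23)·0.5·1.225·0.81²/1000 = 0.003669 kPa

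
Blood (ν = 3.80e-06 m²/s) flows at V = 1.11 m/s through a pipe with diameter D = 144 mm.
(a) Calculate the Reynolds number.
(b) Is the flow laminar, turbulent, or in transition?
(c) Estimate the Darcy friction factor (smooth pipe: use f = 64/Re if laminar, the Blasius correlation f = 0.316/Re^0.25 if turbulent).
(a) Re = V·D/ν = 1.11·0.144/3.80e-06 = 42063
(b) Flow regime: turbulent (Re > 4000)
(c) Friction factor: f = 0.316/Re^0.25 = 0.316/42063^0.25 = 0.02207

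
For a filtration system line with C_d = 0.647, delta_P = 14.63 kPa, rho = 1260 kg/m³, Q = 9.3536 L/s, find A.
Formula: Q = C_d A \sqrt{\frac{2 \Delta P}{\rho}}
Substituting knowns: 9.3536 = 0.647·A·√(2·(14.63·1000)/1260)·1000
Solving for A: A = (9.3536/1000)/(0.647·√(2·(14.63·1000)/1260)) = 0.003 m²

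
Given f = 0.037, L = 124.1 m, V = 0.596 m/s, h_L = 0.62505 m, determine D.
Formula: h_L = f \frac{L}{D} \frac{V^2}{2g}
Substituting knowns: 0.62505 = 0.037·(124.1/D)·0.596²/(2·9.81)
Solving for D: D = 0.037·124.1·0.596²/(2·9.81·0.62505) = 0.133 m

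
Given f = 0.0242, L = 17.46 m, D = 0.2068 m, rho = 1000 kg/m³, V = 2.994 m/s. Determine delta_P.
Formula: \Delta P = f \frac{L}{D} \frac{\rho V^2}{2}
delta_P = 0.0242·(17.46/0.2068)·0.5·1000·2.994²/1000 = 9.158 kPa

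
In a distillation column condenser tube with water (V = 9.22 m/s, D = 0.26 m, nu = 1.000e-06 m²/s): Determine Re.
Formula: Re = \frac{V D}{\nu}
Re = 9.22·0.26/1.000e-06 = 2.397e+06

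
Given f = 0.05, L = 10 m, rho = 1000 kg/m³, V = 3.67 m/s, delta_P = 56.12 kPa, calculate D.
Formula: \Delta P = f \frac{L}{D} \frac{\rho V^2}{2}
Substituting knowns: 56.12 = 0.05·(10/D)·0.5·1000·3.67²/1000
Solving for D: D = 0.05·10·0.5·1000·3.67²/(56.12·1000) = 0.06 m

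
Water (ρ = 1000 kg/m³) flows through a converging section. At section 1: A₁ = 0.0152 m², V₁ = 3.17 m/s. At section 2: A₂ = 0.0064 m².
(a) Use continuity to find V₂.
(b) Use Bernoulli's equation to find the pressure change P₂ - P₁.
(a) Continuity: A₁V₁=A₂V₂ -> V₂=A₁V₁/A₂=0.0152*3.17/0.0064=7.53 m/s
(b) Bernoulli: P₂-P₁=0.5*rho*(V₁^2-V₂^2)/1000=0.5*1000*(3.17^2-7.53^2)/1000=-23.33 kPa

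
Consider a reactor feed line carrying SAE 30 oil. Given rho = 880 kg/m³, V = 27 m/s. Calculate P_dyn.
Formula: P_{dyn} = \frac{1}{2} \rho V^2
P_dyn = 0.5·880·27²/1000 = 320.8 kPa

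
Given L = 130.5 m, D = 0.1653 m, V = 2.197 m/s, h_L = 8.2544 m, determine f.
Formula: h_L = f \frac{L}{D} \frac{V^2}{2g}
Substituting knowns: 8.2544 = f·(130.5/0.1653)·2.197²/(2·9.81)
Solving for f: f = 8.2544·2·9.81/((130.5/0.1653)·2.197²) = 0.0425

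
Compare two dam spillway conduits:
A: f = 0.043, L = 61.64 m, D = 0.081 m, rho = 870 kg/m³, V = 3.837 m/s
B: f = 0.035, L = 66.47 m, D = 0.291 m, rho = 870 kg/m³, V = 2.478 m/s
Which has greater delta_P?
delta_P(A) = 209.6 kPa, delta_P(B) = 21.35 kPa. Answer: A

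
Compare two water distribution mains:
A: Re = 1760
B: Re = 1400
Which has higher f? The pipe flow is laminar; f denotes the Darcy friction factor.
f(A) = 0.03636, f(B) = 0.04571. Answer: B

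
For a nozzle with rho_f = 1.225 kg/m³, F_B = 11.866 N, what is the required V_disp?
Formula: F_B = \rho_f g V_{disp}
Substituting knowns: 11.866 = 1.225·9.81·V_disp
Solving for V_disp: V_disp = 11.866/(1.225·9.81) = 0.9874 m³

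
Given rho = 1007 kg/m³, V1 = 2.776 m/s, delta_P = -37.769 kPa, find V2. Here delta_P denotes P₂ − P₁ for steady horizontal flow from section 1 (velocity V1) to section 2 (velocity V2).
Formula: \Delta P = \frac{1}{2} \rho (V_1^2 - V_2^2)
Substituting knowns: -37.769 = 0.5·1007·(2.776² − V2²)/1000
Solving for V2: V2 = √(2.776² − 2·(-37.769·1000)/1007) = 9.095 m/s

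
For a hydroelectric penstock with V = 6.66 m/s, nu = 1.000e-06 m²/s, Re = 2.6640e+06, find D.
Formula: Re = \frac{V D}{\nu}
Substituting knowns: 2.6640e+06 = 6.66·D/1.000e-06
Solving for D: D = 2.6640e+06·1.000e-06/6.66 = 0.4 m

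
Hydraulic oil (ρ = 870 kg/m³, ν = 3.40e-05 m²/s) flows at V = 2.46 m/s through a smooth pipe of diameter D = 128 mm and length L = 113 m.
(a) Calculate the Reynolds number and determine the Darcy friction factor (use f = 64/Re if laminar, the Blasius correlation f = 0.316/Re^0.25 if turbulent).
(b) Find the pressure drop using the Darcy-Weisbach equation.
(a) Re = V·D/ν = 2.46·0.128/3.40e-05 = 9261.2 → turbulent (Re > 4000); f = 0.316/Re^0.25 = 0.316/9261.2^0.25 = 0.032212
(b) Darcy-Weisbach: ΔP = f·(L/D)·½ρV²/1000 = 0.032212·(113/0.128)·½·870·2.46²/1000 = 74.86 kPa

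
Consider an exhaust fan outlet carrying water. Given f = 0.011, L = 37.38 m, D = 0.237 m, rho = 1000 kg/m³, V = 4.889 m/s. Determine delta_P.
Formula: \Delta P = f \frac{L}{D} \frac{\rho V^2}{2}
delta_P = 0.011·(37.38/0.237)·0.5·1000·4.889²/1000 = 20.73 kPa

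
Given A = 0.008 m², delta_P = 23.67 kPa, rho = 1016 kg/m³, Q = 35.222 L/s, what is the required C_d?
Formula: Q = C_d A \sqrt{\frac{2 \Delta P}{\rho}}
Substituting knowns: 35.222 = C_d·0.008·√(2·(23.67·1000)/1016)·1000
Solving for C_d: C_d = (35.222/1000)/(0.008·√(2·(23.67·1000)/1016)) = 0.645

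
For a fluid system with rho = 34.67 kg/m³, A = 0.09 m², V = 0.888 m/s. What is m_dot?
Formula: \dot{m} = \rho A V
m_dot = 34.67·0.09·0.888 = 2.771 kg/s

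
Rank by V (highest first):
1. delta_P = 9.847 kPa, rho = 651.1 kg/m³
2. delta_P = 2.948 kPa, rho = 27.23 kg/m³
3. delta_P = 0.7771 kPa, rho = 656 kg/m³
Case 1: V = 5.5 m/s
Case 2: V = 14.71 m/s
Case 3: V = 1.539 m/s
Ranking (highest first): 2, 1, 3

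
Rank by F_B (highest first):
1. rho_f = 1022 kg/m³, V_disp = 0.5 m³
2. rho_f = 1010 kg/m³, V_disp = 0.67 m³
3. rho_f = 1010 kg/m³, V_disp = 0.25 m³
Case 1: F_B = 5013 N
Case 2: F_B = 6638 N
Case 3: F_B = 2477 N
Ranking (highest first): 2, 1, 3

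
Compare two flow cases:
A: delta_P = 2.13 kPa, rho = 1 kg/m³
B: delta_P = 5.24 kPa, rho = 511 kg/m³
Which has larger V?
V(A) = 65.27 m/s, V(B) = 4.529 m/s. Answer: A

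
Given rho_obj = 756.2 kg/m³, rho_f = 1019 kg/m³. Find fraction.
Formula: f_{sub} = \frac{\rho_{obj}}{\rho_f}
fraction = 756.2/1019 = 0.7421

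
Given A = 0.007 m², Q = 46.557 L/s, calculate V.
Formula: Q = A V
Substituting knowns: 46.557 = 0.007·V·1000
Solving for V: V = (46.557/1000)/0.007 = 6.651 m/s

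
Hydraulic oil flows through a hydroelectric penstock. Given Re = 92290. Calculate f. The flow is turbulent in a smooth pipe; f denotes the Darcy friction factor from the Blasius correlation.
Formula: f = \frac{0.316}{Re^{0.25}}
f = 0.316/92290^0.25 = 0.01813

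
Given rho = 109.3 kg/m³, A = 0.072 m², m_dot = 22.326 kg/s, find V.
Formula: \dot{m} = \rho A V
Substituting knowns: 22.326 = 109.3·0.072·V
Solving for V: V = 22.326/(109.3·0.072) = 2.837 m/s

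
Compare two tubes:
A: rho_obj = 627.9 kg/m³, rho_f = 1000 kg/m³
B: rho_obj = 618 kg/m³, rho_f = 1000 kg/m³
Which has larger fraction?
fraction(A) = 0.6279, fraction(B) = 0.618. Answer: A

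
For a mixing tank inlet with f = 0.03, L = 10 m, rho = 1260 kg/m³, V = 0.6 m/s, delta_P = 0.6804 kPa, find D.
Formula: \Delta P = f \frac{L}{D} \frac{\rho V^2}{2}
Substituting knowns: 0.6804 = 0.03·(10/D)·0.5·1260·0.6²/1000
Solving for D: D = 0.03·10·0.5·1260·0.6²/(0.6804·1000) = 0.1 m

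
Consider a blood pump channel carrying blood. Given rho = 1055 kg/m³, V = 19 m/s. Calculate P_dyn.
Formula: P_{dyn} = \frac{1}{2} \rho V^2
P_dyn = 0.5·1055·19²/1000 = 190.4 kPa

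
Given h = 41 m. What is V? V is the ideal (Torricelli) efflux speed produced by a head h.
Formula: V = \sqrt{2 g h}
V = √(2·9.81·41) = 28.36 m/s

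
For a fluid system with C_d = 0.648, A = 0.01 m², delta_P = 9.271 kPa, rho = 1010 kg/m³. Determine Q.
Formula: Q = C_d A \sqrt{\frac{2 \Delta P}{\rho}}
Q = 0.648·0.01·√(2·(9.271·1000)/1010)·1000 = 27.76 L/s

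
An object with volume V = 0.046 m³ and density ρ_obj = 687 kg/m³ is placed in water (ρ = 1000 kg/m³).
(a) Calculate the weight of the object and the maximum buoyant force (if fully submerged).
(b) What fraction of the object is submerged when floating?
(a) W=rho_obj*g*V=687*9.81*0.046=310.0 N; F_B(max)=rho*g*V=1000*9.81*0.046=451.3 N
(b) Floating fraction=rho_obj/rho=687/1000=0.687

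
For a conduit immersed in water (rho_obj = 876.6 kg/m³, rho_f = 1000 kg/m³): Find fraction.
Formula: f_{sub} = \frac{\rho_{obj}}{\rho_f}
fraction = 876.6/1000 = 0.8766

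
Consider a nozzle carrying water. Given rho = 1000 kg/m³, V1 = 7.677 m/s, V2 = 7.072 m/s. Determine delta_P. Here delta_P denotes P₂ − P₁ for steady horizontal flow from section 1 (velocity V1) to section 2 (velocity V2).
Formula: \Delta P = \frac{1}{2} \rho (V_1^2 - V_2^2)
delta_P = 0.5·1000·(7.677² − 7.072²)/1000 = 4.462 kPa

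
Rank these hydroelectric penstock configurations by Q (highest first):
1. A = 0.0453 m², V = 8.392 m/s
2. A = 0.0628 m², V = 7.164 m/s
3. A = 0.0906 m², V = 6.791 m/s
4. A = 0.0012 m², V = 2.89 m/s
Case 1: Q = 380.2 L/s
Case 2: Q = 449.9 L/s
Case 3: Q = 615.3 L/s
Case 4: Q = 3.468 L/s
Ranking (highest first): 3, 2, 1, 4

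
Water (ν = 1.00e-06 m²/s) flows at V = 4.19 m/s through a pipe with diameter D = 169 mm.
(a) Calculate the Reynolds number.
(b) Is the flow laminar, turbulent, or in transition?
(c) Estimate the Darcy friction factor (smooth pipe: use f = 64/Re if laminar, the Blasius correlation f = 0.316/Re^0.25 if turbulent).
(a) Re = V·D/ν = 4.19·0.169/1.00e-06 = 708110
(b) Flow regime: turbulent (Re > 4000)
(c) Friction factor: f = 0.316/Re^0.25 = 0.316/708110^0.25 = 0.01089 (Blasius is strictly valid for Re ≲ 1e5; used here as the smooth-pipe estimate the problem specifies)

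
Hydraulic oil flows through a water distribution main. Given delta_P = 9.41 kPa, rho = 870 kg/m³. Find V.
Formula: V = \sqrt{\frac{2 \Delta P}{\rho}}
V = √(2·(9.41·1000)/870) = 4.651 m/s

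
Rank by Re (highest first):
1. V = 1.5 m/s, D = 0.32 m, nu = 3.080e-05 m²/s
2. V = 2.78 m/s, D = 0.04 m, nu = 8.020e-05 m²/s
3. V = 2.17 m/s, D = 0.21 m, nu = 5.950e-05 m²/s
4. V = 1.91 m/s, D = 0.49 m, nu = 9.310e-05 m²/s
Case 1: Re = 15584
Case 2: Re = 1387
Case 3: Re = 7659
Case 4: Re = 10053
Ranking (highest first): 1, 4, 3, 2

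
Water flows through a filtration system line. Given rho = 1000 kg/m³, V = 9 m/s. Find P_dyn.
Formula: P_{dyn} = \frac{1}{2} \rho V^2
P_dyn = 0.5·1000·9²/1000 = 40.5 kPa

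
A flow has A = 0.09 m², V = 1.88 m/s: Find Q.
Formula: Q = A V
Q = 0.09·1.88·1000 = 169.2 L/s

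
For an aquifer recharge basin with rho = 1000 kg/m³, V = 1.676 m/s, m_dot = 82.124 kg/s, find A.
Formula: \dot{m} = \rho A V
Substituting knowns: 82.124 = 1000·A·1.676
Solving for A: A = 82.124/(1000·1.676) = 0.049 m²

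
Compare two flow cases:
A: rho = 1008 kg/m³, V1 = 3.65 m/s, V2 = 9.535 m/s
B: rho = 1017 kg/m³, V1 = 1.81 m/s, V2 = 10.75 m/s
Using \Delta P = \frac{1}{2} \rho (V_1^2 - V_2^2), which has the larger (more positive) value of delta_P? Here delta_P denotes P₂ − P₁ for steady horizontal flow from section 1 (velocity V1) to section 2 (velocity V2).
delta_P(A) = -39.11 kPa, delta_P(B) = -57.1 kPa. Answer: A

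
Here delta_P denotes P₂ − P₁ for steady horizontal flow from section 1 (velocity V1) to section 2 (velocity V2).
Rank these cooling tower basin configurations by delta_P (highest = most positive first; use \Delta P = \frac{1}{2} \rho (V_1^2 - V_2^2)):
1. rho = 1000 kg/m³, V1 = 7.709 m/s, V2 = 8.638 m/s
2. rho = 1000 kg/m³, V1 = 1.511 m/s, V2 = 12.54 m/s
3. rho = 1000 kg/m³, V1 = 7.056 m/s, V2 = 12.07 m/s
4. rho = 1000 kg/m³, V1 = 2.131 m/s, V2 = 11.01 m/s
Case 1: delta_P = -7.593 kPa
Case 2: delta_P = -77.48 kPa
Case 3: delta_P = -47.95 kPa
Case 4: delta_P = -58.34 kPa
Ranking (highest first): 1, 3, 4, 2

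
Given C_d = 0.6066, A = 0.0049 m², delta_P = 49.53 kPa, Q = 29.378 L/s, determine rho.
Formula: Q = C_d A \sqrt{\frac{2 \Delta P}{\rho}}
Substituting knowns: 29.378 = 0.6066·0.0049·√(2·(49.53·1000)/rho)·1000
Solving for rho: rho = 2·(49.53·1000)/((29.378/1000)/(0.6066·0.0049))² = 1014 kg/m³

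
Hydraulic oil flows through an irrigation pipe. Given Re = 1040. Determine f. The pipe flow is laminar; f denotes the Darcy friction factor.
Formula: f = \frac{64}{Re}
f = 64/1040 = 0.06154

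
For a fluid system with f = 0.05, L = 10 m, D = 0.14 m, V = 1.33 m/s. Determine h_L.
Formula: h_L = f \frac{L}{D} \frac{V^2}{2g}
h_L = 0.05·(10/0.14)·1.33²/(2·9.81) = 0.322 m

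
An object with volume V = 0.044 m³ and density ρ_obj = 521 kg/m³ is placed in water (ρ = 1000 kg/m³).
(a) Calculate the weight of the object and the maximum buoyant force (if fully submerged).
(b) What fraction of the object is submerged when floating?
(a) W=rho_obj*g*V=521*9.81*0.044=224.9 N; F_B(max)=rho*g*V=1000*9.81*0.044=431.6 N
(b) Floating fraction=rho_obj/rho=521/1000=0.521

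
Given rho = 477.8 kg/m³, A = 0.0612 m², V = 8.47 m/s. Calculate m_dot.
Formula: \dot{m} = \rho A V
m_dot = 477.8·0.0612·8.47 = 247.7 kg/s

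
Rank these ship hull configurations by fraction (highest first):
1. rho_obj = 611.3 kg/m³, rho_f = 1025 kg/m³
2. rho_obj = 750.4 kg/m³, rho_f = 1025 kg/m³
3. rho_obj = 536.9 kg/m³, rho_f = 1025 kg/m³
Case 1: fraction = 0.5964
Case 2: fraction = 0.7321
Case 3: fraction = 0.5238
Ranking (highest first): 2, 1, 3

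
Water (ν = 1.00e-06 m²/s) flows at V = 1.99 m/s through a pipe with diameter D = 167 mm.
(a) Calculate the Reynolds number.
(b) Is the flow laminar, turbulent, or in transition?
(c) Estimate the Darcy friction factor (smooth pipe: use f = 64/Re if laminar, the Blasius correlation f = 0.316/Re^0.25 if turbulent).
(a) Re = V·D/ν = 1.99·0.167/1.00e-06 = 332330
(b) Flow regime: turbulent (Re > 4000)
(c) Friction factor: f = 0.316/Re^0.25 = 0.316/332330^0.25 = 0.01316 (Blasius is strictly valid for Re ≲ 1e5; used here as the smooth-pipe estimate the problem specifies)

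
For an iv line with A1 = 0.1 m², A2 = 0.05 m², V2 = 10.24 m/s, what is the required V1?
Formula: V_2 = \frac{A_1 V_1}{A_2}
Substituting knowns: 10.24 = 0.1·V1/0.05
Solving for V1: V1 = 10.24·0.05/0.1 = 5.12 m/s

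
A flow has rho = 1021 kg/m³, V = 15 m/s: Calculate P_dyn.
Formula: P_{dyn} = \frac{1}{2} \rho V^2
P_dyn = 0.5·1021·15²/1000 = 114.9 kPa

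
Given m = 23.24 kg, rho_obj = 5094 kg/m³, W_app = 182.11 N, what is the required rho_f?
Formula: W_{app} = mg\left(1 - \frac{\rho_f}{\rho_{obj}}\right)
Substituting knowns: 182.11 = 23.24·9.81·(1 − rho_f/5094)
Solving for rho_f: rho_f = 5094·(1 − 182.11/(23.24·9.81)) = 1025 kg/m³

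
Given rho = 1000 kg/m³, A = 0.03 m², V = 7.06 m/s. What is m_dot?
Formula: \dot{m} = \rho A V
m_dot = 1000·0.03·7.06 = 211.8 kg/s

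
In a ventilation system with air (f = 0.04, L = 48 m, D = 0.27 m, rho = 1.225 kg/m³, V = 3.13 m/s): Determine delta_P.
Formula: \Delta P = f \frac{L}{D} \frac{\rho V^2}{2}
delta_P = 0.04·(48/0.27)·0.5·1.225·3.13²/1000 = 0.04267 kPa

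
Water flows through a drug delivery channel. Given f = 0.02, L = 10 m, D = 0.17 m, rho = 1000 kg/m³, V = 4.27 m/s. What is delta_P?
Formula: \Delta P = f \frac{L}{D} \frac{\rho V^2}{2}
delta_P = 0.02·(10/0.17)·0.5·1000·4.27²/1000 = 10.73 kPa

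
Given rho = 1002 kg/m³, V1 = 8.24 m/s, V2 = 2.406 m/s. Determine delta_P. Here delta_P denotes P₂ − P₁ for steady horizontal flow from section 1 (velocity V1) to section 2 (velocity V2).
Formula: \Delta P = \frac{1}{2} \rho (V_1^2 - V_2^2)
delta_P = 0.5·1002·(8.24² − 2.406²)/1000 = 31.12 kPa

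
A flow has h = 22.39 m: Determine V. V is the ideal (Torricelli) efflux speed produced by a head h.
Formula: V = \sqrt{2 g h}
V = √(2·9.81·22.39) = 20.96 m/s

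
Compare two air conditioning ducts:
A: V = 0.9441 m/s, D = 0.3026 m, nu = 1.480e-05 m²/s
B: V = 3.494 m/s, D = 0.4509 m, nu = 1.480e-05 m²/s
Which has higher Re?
Re(A) = 19303, Re(B) = 106449. Answer: B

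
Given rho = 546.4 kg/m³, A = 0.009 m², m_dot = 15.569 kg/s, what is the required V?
Formula: \dot{m} = \rho A V
Substituting knowns: 15.569 = 546.4·0.009·V
Solving for V: V = 15.569/(546.4·0.009) = 3.166 m/s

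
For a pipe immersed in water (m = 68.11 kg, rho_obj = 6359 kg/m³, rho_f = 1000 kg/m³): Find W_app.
Formula: W_{app} = mg\left(1 - \frac{\rho_f}{\rho_{obj}}\right)
W_app = 68.11·9.81·(1 − 1000/6359) = 563.1 N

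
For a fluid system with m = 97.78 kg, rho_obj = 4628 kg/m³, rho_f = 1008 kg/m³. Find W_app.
Formula: W_{app} = mg\left(1 - \frac{\rho_f}{\rho_{obj}}\right)
W_app = 97.78·9.81·(1 − 1008/4628) = 750.3 N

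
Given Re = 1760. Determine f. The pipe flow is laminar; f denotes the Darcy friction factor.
Formula: f = \frac{64}{Re}
f = 64/1760 = 0.03636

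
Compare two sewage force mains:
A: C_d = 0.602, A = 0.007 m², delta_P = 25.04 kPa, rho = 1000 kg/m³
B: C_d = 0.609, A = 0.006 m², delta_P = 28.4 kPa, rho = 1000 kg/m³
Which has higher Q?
Q(A) = 29.82 L/s, Q(B) = 27.54 L/s. Answer: A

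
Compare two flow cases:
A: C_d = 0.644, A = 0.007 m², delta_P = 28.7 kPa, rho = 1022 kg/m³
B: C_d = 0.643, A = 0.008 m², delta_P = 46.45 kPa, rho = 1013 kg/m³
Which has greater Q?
Q(A) = 33.78 L/s, Q(B) = 49.26 L/s. Answer: B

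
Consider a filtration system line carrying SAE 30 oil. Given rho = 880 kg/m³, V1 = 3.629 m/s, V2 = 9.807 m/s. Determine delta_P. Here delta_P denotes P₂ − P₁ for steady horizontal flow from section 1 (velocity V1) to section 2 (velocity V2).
Formula: \Delta P = \frac{1}{2} \rho (V_1^2 - V_2^2)
delta_P = 0.5·880·(3.629² − 9.807²)/1000 = -36.52 kPa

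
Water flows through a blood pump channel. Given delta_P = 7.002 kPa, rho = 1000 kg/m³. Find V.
Formula: V = \sqrt{\frac{2 \Delta P}{\rho}}
V = √(2·(7.002·1000)/1000) = 3.742 m/s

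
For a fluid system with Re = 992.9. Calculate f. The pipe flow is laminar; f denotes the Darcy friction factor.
Formula: f = \frac{64}{Re}
f = 64/992.9 = 0.06446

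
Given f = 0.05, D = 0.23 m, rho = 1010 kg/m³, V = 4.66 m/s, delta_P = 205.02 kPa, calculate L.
Formula: \Delta P = f \frac{L}{D} \frac{\rho V^2}{2}
Substituting knowns: 205.02 = 0.05·(L/0.23)·0.5·1010·4.66²/1000
Solving for L: L = (205.02·1000)·0.23/(0.05·0.5·1010·4.66²) = 86 m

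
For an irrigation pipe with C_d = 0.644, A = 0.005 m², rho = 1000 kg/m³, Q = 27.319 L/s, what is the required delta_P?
Formula: Q = C_d A \sqrt{\frac{2 \Delta P}{\rho}}
Substituting knowns: 27.319 = 0.644·0.005·√(2·(delta_P·1000)/1000)·1000
Solving for delta_P: delta_P = ((27.319/1000)/(0.644·0.005))²·1000/2/1000 = 35.99 kPa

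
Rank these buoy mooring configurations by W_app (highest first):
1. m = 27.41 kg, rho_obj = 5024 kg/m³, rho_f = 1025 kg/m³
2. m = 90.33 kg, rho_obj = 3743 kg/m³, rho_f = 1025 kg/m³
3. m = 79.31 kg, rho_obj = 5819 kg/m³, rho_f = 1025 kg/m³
Case 1: W_app = 214 N
Case 2: W_app = 643.5 N
Case 3: W_app = 641 N
Ranking (highest first): 2, 3, 1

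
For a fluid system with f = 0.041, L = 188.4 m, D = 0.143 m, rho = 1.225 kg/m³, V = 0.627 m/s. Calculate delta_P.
Formula: \Delta P = f \frac{L}{D} \frac{\rho V^2}{2}
delta_P = 0.041·(188.4/0.143)·0.5·1.225·0.627²/1000 = 0.01301 kPa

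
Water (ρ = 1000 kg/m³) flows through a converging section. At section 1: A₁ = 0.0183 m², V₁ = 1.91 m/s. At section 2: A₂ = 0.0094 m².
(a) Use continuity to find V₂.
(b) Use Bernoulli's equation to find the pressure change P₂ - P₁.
(a) Continuity: A₁V₁=A₂V₂ -> V₂=A₁V₁/A₂=0.0183*1.91/0.0094=3.72 m/s
(b) Bernoulli: P₂-P₁=0.5*rho*(V₁^2-V₂^2)/1000=0.5*1000*(1.91^2-3.72^2)/1000=-5.095 kPa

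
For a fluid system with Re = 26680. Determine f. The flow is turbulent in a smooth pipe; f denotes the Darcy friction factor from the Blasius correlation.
Formula: f = \frac{0.316}{Re^{0.25}}
f = 0.316/26680^0.25 = 0.02473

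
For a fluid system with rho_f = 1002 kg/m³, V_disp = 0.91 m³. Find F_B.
Formula: F_B = \rho_f g V_{disp}
F_B = 1002·9.81·0.91 = 8945 N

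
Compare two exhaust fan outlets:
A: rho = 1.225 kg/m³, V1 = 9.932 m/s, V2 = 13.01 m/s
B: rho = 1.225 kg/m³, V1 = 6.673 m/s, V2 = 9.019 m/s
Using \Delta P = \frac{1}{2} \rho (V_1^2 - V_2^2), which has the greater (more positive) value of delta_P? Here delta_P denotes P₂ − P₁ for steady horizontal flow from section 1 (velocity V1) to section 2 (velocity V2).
delta_P(A) = -0.04325 kPa, delta_P(B) = -0.02255 kPa. Answer: B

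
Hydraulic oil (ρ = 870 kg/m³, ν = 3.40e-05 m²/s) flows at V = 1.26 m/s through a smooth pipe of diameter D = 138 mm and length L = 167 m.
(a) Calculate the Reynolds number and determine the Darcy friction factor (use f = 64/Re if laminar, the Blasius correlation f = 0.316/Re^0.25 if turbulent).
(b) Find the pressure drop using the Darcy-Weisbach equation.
(a) Re = V·D/ν = 1.26·0.138/3.40e-05 = 5114.1 → turbulent (Re > 4000); f = 0.316/Re^0.25 = 0.316/5114.1^0.25 = 0.037368
(b) Darcy-Weisbach: ΔP = f·(L/D)·½ρV²/1000 = 0.037368·(167/0.138)·½·870·1.26²/1000 = 31.23 kPa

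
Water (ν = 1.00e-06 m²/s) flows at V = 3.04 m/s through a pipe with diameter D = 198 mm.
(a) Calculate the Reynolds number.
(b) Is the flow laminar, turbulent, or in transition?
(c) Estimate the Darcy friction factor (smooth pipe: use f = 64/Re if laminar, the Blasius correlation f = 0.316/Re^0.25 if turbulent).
(a) Re = V·D/ν = 3.04·0.198/1.00e-06 = 601920
(b) Flow regime: turbulent (Re > 4000)
(c) Friction factor: f = 0.316/Re^0.25 = 0.316/601920^0.25 = 0.01134 (Blasius is strictly valid for Re ≲ 1e5; used here as the smooth-pipe estimate the problem specifies)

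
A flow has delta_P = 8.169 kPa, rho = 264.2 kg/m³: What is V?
Formula: V = \sqrt{\frac{2 \Delta P}{\rho}}
V = √(2·(8.169·1000)/264.2) = 7.864 m/s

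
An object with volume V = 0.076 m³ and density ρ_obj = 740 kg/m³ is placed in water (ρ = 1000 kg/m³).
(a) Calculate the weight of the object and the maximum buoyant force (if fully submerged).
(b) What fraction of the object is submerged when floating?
(a) W=rho_obj*g*V=740*9.81*0.076=551.7 N; F_B(max)=rho*g*V=1000*9.81*0.076=745.6 N
(b) Floating fraction=rho_obj/rho=740/1000=0.740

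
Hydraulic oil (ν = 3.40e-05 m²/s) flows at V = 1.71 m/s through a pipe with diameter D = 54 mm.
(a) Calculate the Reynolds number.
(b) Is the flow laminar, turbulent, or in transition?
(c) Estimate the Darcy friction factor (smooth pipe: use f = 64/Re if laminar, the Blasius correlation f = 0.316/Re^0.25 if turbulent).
(a) Re = V·D/ν = 1.71·0.054/3.40e-05 = 2715.9
(b) Flow regime: transition (2300 ≤ Re ≤ 4000)
(c) Friction factor: f ≈ 0.04 (transitional regime, no simple correlation)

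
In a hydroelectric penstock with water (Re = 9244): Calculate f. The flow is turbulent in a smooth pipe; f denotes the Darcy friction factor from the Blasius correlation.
Formula: f = \frac{0.316}{Re^{0.25}}
f = 0.316/9244^0.25 = 0.03223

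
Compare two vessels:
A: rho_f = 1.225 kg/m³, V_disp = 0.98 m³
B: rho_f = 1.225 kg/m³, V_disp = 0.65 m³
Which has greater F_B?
F_B(A) = 11.78 N, F_B(B) = 7.811 N. Answer: A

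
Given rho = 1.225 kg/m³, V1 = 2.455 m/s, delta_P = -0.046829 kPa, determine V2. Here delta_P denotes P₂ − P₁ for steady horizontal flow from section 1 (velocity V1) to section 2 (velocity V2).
Formula: \Delta P = \frac{1}{2} \rho (V_1^2 - V_2^2)
Substituting knowns: -0.046829 = 0.5·1.225·(2.455² − V2²)/1000
Solving for V2: V2 = √(2.455² − 2·(-0.046829·1000)/1.225) = 9.082 m/s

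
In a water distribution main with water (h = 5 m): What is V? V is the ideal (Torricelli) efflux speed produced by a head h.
Formula: V = \sqrt{2 g h}
V = √(2·9.81·5) = 9.905 m/s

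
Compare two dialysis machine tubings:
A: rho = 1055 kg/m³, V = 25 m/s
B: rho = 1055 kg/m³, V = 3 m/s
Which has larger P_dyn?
P_dyn(A) = 329.7 kPa, P_dyn(B) = 4.747 kPa. Answer: A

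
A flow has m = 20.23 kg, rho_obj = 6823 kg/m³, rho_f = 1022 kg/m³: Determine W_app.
Formula: W_{app} = mg\left(1 - \frac{\rho_f}{\rho_{obj}}\right)
W_app = 20.23·9.81·(1 − 1022/6823) = 168.7 N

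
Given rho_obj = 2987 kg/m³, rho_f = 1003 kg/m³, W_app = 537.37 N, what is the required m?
Formula: W_{app} = mg\left(1 - \frac{\rho_f}{\rho_{obj}}\right)
Substituting knowns: 537.37 = m·9.81·(1 − 1003/2987)
Solving for m: m = 537.37/(9.81·(1 − 1003/2987)) = 82.47 kg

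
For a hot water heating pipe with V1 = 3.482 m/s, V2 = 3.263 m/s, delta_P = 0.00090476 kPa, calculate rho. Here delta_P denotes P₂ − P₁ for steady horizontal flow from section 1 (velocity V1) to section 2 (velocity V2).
Formula: \Delta P = \frac{1}{2} \rho (V_1^2 - V_2^2)
Substituting knowns: 0.00090476 = 0.5·rho·(3.482² − 3.263²)/1000
Solving for rho: rho = 2·(0.00090476·1000)/(3.482² − 3.263²) = 1.225 kg/m³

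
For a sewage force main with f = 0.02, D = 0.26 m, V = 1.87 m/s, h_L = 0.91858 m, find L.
Formula: h_L = f \frac{L}{D} \frac{V^2}{2g}
Substituting knowns: 0.91858 = 0.02·(L/0.26)·1.87²/(2·9.81)
Solving for L: L = 0.91858·2·9.81·0.26/(0.02·1.87²) = 67 m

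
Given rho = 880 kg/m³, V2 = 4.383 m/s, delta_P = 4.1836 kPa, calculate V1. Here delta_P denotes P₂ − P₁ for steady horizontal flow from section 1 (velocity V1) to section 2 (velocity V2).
Formula: \Delta P = \frac{1}{2} \rho (V_1^2 - V_2^2)
Substituting knowns: 4.1836 = 0.5·880·(V1² − 4.383²)/1000
Solving for V1: V1 = √(4.383² + 2·(4.1836·1000)/880) = 5.359 m/s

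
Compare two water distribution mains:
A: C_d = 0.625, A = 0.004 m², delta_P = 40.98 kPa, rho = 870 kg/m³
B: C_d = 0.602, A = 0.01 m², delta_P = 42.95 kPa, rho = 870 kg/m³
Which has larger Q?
Q(A) = 24.27 L/s, Q(B) = 59.82 L/s. Answer: B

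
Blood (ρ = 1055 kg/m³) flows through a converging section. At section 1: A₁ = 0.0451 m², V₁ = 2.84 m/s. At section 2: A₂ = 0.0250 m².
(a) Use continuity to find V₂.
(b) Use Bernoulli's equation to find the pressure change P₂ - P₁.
(a) Continuity: A₁V₁=A₂V₂ -> V₂=A₁V₁/A₂=0.0451*2.84/0.0250=5.12 m/s
(b) Bernoulli: P₂-P₁=0.5*rho*(V₁^2-V₂^2)/1000=0.5*1055*(2.84^2-5.12^2)/1000=-9.573 kPa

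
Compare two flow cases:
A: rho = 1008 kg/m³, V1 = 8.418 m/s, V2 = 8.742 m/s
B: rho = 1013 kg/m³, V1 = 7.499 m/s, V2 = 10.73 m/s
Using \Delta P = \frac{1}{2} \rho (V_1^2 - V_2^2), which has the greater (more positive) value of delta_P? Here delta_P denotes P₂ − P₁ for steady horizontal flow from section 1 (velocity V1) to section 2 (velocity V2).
delta_P(A) = -2.802 kPa, delta_P(B) = -29.83 kPa. Answer: A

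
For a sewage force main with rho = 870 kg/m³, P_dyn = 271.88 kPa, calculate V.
Formula: P_{dyn} = \frac{1}{2} \rho V^2
Substituting knowns: 271.88 = 0.5·870·V²/1000
Solving for V: V = √(2·(271.88·1000)/870) = 25 m/s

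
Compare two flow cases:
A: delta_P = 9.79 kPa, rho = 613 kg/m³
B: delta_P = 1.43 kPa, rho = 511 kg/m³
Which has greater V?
V(A) = 5.652 m/s, V(B) = 2.366 m/s. Answer: A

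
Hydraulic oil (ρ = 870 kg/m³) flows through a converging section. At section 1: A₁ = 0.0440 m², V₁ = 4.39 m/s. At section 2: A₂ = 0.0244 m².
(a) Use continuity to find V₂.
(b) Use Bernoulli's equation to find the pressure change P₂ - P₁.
(a) Continuity: A₁V₁=A₂V₂ -> V₂=A₁V₁/A₂=0.0440*4.39/0.0244=7.92 m/s
(b) Bernoulli: P₂-P₁=0.5*rho*(V₁^2-V₂^2)/1000=0.5*870*(4.39^2-7.92^2)/1000=-18.9 kPa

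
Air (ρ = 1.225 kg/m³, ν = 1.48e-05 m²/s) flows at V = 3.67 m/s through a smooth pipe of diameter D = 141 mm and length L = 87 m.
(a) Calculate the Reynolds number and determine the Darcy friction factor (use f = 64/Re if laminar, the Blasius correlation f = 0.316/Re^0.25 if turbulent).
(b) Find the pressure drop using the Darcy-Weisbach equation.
(a) Re = V·D/ν = 3.67·0.141/1.48e-05 = 34964 → turbulent (Re > 4000); f = 0.316/Re^0.25 = 0.316/34964^0.25 = 0.023109
(b) Darcy-Weisbach: ΔP = f·(L/D)·½ρV²/1000 = 0.023109·(87/0.141)·½·1.225·3.67²/1000 = 0.1176 kPa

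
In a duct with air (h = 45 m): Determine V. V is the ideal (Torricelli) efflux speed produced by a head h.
Formula: V = \sqrt{2 g h}
V = √(2·9.81·45) = 29.71 m/s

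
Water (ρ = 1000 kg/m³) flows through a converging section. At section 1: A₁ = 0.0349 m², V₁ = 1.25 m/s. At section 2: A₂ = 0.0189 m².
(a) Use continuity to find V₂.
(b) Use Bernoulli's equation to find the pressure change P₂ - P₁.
(a) Continuity: A₁V₁=A₂V₂ -> V₂=A₁V₁/A₂=0.0349*1.25/0.0189=2.31 m/s
(b) Bernoulli: P₂-P₁=0.5*rho*(V₁^2-V₂^2)/1000=0.5*1000*(1.25^2-2.31^2)/1000=-1.887 kPa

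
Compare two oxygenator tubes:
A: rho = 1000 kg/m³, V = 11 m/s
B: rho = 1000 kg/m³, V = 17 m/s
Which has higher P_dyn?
P_dyn(A) = 60.5 kPa, P_dyn(B) = 144.5 kPa. Answer: B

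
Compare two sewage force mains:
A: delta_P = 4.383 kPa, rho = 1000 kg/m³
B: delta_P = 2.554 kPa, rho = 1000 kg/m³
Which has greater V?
V(A) = 2.961 m/s, V(B) = 2.26 m/s. Answer: A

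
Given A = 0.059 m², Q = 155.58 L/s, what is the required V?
Formula: Q = A V
Substituting knowns: 155.58 = 0.059·V·1000
Solving for V: V = (155.58/1000)/0.059 = 2.637 m/s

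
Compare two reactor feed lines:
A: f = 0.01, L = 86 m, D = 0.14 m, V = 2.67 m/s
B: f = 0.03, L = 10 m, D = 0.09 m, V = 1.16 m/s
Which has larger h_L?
h_L(A) = 2.232 m, h_L(B) = 0.2286 m. Answer: A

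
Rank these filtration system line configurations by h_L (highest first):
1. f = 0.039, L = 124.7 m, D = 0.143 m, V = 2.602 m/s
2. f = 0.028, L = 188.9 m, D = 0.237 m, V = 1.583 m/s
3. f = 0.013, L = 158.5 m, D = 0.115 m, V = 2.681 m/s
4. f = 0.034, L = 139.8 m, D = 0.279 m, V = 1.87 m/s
Case 1: h_L = 11.74 m
Case 2: h_L = 2.85 m
Case 3: h_L = 6.564 m
Case 4: h_L = 3.036 m
Ranking (highest first): 1, 3, 4, 2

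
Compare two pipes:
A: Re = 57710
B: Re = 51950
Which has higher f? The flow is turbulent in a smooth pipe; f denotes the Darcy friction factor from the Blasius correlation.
f(A) = 0.02039, f(B) = 0.02093. Answer: B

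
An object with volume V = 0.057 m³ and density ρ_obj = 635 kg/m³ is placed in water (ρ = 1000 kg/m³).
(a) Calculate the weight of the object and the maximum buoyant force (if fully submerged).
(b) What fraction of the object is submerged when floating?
(a) W=rho_obj*g*V=635*9.81*0.057=355.1 N; F_B(max)=rho*g*V=1000*9.81*0.057=559.2 N
(b) Floating fraction=rho_obj/rho=635/1000=0.635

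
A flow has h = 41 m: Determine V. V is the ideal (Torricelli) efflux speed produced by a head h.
Formula: V = \sqrt{2 g h}
V = √(2·9.81·41) = 28.36 m/s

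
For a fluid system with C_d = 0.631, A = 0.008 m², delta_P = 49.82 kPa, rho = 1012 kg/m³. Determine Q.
Formula: Q = C_d A \sqrt{\frac{2 \Delta P}{\rho}}
Q = 0.631·0.008·√(2·(49.82·1000)/1012)·1000 = 50.09 L/s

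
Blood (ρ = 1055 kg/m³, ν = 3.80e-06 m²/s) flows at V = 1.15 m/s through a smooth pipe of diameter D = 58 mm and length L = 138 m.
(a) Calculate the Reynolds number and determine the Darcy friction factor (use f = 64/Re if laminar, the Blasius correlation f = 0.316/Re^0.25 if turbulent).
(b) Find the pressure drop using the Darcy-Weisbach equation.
(a) Re = V·D/ν = 1.15·0.058/3.80e-06 = 17553 → turbulent (Re > 4000); f = 0.316/Re^0.25 = 0.316/17553^0.25 = 0.027454
(b) Darcy-Weisbach: ΔP = f·(L/D)·½ρV²/1000 = 0.027454·(138/0.058)·½·1055·1.15²/1000 = 45.57 kPa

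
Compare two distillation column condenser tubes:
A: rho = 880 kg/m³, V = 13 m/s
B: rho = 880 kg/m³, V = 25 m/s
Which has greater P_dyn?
P_dyn(A) = 74.36 kPa, P_dyn(B) = 275 kPa. Answer: B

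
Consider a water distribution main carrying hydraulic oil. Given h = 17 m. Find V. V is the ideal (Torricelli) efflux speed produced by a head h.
Formula: V = \sqrt{2 g h}
V = √(2·9.81·17) = 18.26 m/s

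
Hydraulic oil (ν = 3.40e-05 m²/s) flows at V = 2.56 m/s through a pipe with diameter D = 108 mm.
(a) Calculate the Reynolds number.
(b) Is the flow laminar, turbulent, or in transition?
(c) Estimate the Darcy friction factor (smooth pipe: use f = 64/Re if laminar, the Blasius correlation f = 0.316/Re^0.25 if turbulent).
(a) Re = V·D/ν = 2.56·0.108/3.40e-05 = 8131.8
(b) Flow regime: turbulent (Re > 4000)
(c) Friction factor: f = 0.316/Re^0.25 = 0.316/8131.8^0.25 = 0.03328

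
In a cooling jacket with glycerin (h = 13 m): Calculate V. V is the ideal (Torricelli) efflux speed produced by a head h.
Formula: V = \sqrt{2 g h}
V = √(2·9.81·13) = 15.97 m/s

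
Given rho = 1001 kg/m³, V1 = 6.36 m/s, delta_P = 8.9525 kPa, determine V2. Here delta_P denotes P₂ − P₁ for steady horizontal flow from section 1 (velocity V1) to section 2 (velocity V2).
Formula: \Delta P = \frac{1}{2} \rho (V_1^2 - V_2^2)
Substituting knowns: 8.9525 = 0.5·1001·(6.36² − V2²)/1000
Solving for V2: V2 = √(6.36² − 2·(8.9525·1000)/1001) = 4.75 m/s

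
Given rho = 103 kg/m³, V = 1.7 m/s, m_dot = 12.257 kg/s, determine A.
Formula: \dot{m} = \rho A V
Substituting knowns: 12.257 = 103·A·1.7
Solving for A: A = 12.257/(103·1.7) = 0.07 m²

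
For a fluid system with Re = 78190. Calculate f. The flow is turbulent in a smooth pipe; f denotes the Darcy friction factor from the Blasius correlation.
Formula: f = \frac{0.316}{Re^{0.25}}
f = 0.316/78190^0.25 = 0.0189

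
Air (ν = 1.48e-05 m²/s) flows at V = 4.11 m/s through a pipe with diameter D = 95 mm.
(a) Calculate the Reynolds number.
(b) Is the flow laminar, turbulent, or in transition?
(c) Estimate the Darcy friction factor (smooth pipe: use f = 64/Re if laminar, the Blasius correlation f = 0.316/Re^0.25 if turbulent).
(a) Re = V·D/ν = 4.11·0.095/1.48e-05 = 26382
(b) Flow regime: turbulent (Re > 4000)
(c) Friction factor: f = 0.316/Re^0.25 = 0.316/26382^0.25 = 0.02479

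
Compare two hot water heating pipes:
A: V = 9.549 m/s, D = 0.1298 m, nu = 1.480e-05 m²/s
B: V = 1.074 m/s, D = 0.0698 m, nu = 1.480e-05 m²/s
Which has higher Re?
Re(A) = 83747, Re(B) = 5065. Answer: A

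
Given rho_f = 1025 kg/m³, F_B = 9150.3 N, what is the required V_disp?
Formula: F_B = \rho_f g V_{disp}
Substituting knowns: 9150.3 = 1025·9.81·V_disp
Solving for V_disp: V_disp = 9150.3/(1025·9.81) = 0.91 m³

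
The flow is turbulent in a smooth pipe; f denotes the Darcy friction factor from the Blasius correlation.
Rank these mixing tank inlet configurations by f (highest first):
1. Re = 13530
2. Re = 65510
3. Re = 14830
Case 1: f = 0.0293
Case 2: f = 0.01975
Case 3: f = 0.02864
Ranking (highest first): 1, 3, 2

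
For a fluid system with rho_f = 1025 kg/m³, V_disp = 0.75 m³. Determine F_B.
Formula: F_B = \rho_f g V_{disp}
F_B = 1025·9.81·0.75 = 7541 N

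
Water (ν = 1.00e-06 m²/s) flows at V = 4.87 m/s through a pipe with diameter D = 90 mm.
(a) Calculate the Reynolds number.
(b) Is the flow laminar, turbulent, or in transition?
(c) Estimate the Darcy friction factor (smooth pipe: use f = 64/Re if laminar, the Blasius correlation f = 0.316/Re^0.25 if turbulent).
(a) Re = V·D/ν = 4.87·0.09/1.00e-06 = 438300
(b) Flow regime: turbulent (Re > 4000)
(c) Friction factor: f = 0.316/Re^0.25 = 0.316/438300^0.25 = 0.01228 (Blasius is strictly valid for Re ≲ 1e5; used here as the smooth-pipe estimate the problem specifies)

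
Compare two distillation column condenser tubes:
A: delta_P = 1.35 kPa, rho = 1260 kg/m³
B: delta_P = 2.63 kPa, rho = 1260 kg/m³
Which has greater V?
V(A) = 1.464 m/s, V(B) = 2.043 m/s. Answer: B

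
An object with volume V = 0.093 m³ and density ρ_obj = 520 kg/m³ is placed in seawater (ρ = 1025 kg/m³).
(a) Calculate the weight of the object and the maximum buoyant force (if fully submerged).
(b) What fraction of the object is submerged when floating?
(a) W=rho_obj*g*V=520*9.81*0.093=474.4 N; F_B(max)=rho*g*V=1025*9.81*0.093=935.1 N
(b) Floating fraction=rho_obj/rho=520/1025=0.507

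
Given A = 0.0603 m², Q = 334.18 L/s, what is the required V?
Formula: Q = A V
Substituting knowns: 334.18 = 0.0603·V·1000
Solving for V: V = (334.18/1000)/0.0603 = 5.542 m/s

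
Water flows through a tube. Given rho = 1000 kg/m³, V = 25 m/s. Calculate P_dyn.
Formula: P_{dyn} = \frac{1}{2} \rho V^2
P_dyn = 0.5·1000·25²/1000 = 312.5 kPa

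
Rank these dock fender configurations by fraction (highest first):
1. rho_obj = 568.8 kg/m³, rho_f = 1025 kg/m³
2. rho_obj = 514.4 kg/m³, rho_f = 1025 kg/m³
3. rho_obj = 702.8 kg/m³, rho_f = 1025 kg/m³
Case 1: fraction = 0.5549
Case 2: fraction = 0.5019
Case 3: fraction = 0.6857
Ranking (highest first): 3, 1, 2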